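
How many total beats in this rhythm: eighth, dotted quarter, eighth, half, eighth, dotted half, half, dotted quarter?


Step by step:
Beat values:
  eighth = 0.5 beats
  dotted quarter = 1.5 beats
  eighth = 0.5 beats
  half = 2 beats
  eighth = 0.5 beats
  dotted half = 3 beats
  half = 2 beats
  dotted quarter = 1.5 beats
Sum = 0.5 + 1.5 + 0.5 + 2 + 0.5 + 3 + 2 + 1.5
= 11.5 beats


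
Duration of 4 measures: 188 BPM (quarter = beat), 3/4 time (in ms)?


Reasoning:
Quarter-note beat duration = 60000 / 188 ms
Beats per measure (3/4) = 3
One measure = 3 × 60000 / 188 = 180000 / 188 ms
4 measures = 4 × 180000 / 188 = 720000 / 188
= 3829.8 ms


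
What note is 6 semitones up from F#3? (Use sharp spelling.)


Let's work it out.
F#3: chromatic position 6 in octave 3 → absolute = 3×12 + 6 = 42
Transpose up 6: 42 + 6 = 48
48 = 4×12 + 0 → C in octave 4
Result = C4


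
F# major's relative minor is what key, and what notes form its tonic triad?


Let's work it out.
The relative minor shares the major's key signature and starts on its 6th degree
6th degree = a major 6th above the tonic; a major 6th above F# is D#
→ relative minor of F# major is D# minor
Tonic triad of D# minor = root + minor 3rd + perfect 5th = D# F# A#
= D# minor; triad = D# F# A#


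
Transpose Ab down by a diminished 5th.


diminished 5th: 5 letter names, 6 semitones
Letter: A - 4 → D
Pitch: Ab - 6 semitones, spelled as a D → D
= D


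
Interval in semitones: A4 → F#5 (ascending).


Absolute semitone position = octave×12 + chromatic position
A4: 4×12 + 9 = 57
F#5: 5×12 + 6 = 66
Difference = 66 - 57 = 9
= 9 semitones


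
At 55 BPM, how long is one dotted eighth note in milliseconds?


One quarter-note beat = 60000 / BPM = 60000 / 55 ms
Dotted eighth note = 3/4 × quarter note
Duration = 3/4 × 60000 / 55 = 45000 / 55
= 818.2 ms


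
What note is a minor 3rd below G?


Let's work it out.
A 3rd spans 3 letter names, so from G we land on E
A minor 3rd = 3 semitones below G
Spell E at that pitch: E
= E


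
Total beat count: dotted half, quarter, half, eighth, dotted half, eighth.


Solution.
Beat values:
  dotted half = 3 beats
  quarter = 1 beat
  half = 2 beats
  eighth = 0.5 beats
  dotted half = 3 beats
  eighth = 0.5 beats
Sum = 3 + 1 + 2 + 0.5 + 3 + 0.5
= 10 beats


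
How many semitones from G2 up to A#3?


Let's work it out.
Absolute semitone position = octave×12 + chromatic position
G2: 2×12 + 7 = 31
A#3: 3×12 + 10 = 46
Difference = 46 - 31 = 15
= 15 semitones


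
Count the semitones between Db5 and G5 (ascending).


Absolute semitone position = octave×12 + chromatic position
Db5: 5×12 + 1 = 61
G5: 5×12 + 7 = 67
Difference = 67 - 61 = 6
= 6 semitones


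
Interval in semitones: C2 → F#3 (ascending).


Step by step:
Absolute semitone position = octave×12 + chromatic position
C2: 2×12 + 0 = 24
F#3: 3×12 + 6 = 42
Difference = 42 - 24 = 18
= 18 semitones


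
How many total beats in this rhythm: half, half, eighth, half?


Let's work it out.
Beat values:
  half = 2 beats
  half = 2 beats
  eighth = 0.5 beats
  half = 2 beats
Sum = 2 + 2 + 0.5 + 2
= 6.5 beats


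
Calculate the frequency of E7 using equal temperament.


Solution.
f = 440 × 2^(n/12) where n = semitones from A4
E7: 31 semitones from A4
f = 440 × 2^(31/12)
f = 2637.02 Hz


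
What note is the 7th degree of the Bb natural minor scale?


Natural minor scale pattern: W-H-W-W-H-W-W (2-1-2-2-1-2-2 semitones)
Starting from Bb:
  Bb + 2 semitones → C
  C + 1 semitone → Db
  Db + 2 semitones → Eb
  Eb + 2 semitones → F
  F + 1 semitone → Gb
  Gb + 2 semitones → Ab
  Ab + 2 semitones → Bb
Scale: Bb C Db Eb F Gb Ab
Degree 7 = Ab


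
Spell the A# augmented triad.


Augmented triad = root + major 3rd (4 semitones) + augmented 5th (8 semitones)
A triad on A# stacks thirds, so the chord tones use letter names A-C-E
Root: A#
Major 3rd above A#: C##
Augmented 5th above A#: E##
Chord = A# C## E##


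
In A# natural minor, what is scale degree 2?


Natural minor scale pattern: W-H-W-W-H-W-W (2-1-2-2-1-2-2 semitones)
Starting from A#:
  A# + 2 semitones → B#
  B# + 1 semitone → C#
  C# + 2 semitones → D#
  D# + 2 semitones → E#
  E# + 1 semitone → F#
  F# + 2 semitones → G#
  G# + 2 semitones → A#
Scale: A# B# C# D# E# F# G#
Degree 2 = B#


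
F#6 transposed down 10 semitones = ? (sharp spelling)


F#6: chromatic position 6 in octave 6 → absolute = 6×12 + 6 = 78
Transpose down 10: 78 - 10 = 68
68 = 5×12 + 8 → G# in octave 5
Result = G#5


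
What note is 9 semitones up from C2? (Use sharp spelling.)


Working:
C2: chromatic position 0 in octave 2 → absolute = 2×12 + 0 = 24
Transpose up 9: 24 + 9 = 33
33 = 2×12 + 9 → A in octave 2
Result = A2


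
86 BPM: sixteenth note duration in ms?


One quarter-note beat = 60000 / BPM = 60000 / 86 ms
Sixteenth note = 1/4 × quarter note
Duration = 1/4 × 60000 / 86 = 15000 / 86
= 174.4 ms


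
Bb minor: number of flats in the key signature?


Reasoning:
Flat minor keys: A(0), D(1), G(2), C(3), F(4), Bb(5), Eb(6), Ab(7)
Bb minor has 5 flats
Order of flats: Bb Eb Ab Db Gb Cb Fb → first 5: Bb, Eb, Ab, Db, Gb
= 5 flats


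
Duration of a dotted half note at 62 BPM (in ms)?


One quarter-note beat = 60000 / BPM = 60000 / 62 ms
Dotted half note = 3 × quarter note
Duration = 3 × 60000 / 62 = 180000 / 62
= 2903.2 ms


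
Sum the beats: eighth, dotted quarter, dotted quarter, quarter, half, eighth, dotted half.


Solution.
Beat values:
  eighth = 0.5 beats
  dotted quarter = 1.5 beats
  dotted quarter = 1.5 beats
  quarter = 1 beat
  half = 2 beats
  eighth = 0.5 beats
  dotted half = 3 beats
Sum = 0.5 + 1.5 + 1.5 + 1 + 2 + 0.5 + 3
= 10 beats


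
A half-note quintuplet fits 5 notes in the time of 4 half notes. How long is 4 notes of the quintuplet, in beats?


Quintuplet: 5 notes occupy the space of 4 half notes
Space = 4 × 2 = 8 beats
Each quintuplet note = 8 / 5 = 8/5 beats
4 notes = 4 × 8/5 = 32/5
= 32/5 beats


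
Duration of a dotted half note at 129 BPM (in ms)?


Solution.
One quarter-note beat = 60000 / BPM = 60000 / 129 ms
Dotted half note = 3 × quarter note
Duration = 3 × 60000 / 129 = 180000 / 129
= 1395.3 ms


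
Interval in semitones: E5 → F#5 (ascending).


Absolute semitone position = octave×12 + chromatic position
E5: 5×12 + 4 = 64
F#5: 5×12 + 6 = 66
Difference = 66 - 64 = 2
= 2 semitones


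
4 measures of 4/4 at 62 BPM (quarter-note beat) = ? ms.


Quarter-note beat duration = 60000 / 62 ms
Beats per measure (4/4) = 4
One measure = 4 × 60000 / 62 = 240000 / 62 ms
4 measures = 4 × 240000 / 62 = 960000 / 62
= 15483.9 ms


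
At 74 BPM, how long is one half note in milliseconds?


Step by step:
One quarter-note beat = 60000 / BPM = 60000 / 74 ms
Half note = 2 × quarter note
Duration = 2 × 60000 / 74 = 120000 / 74
= 1621.6 ms


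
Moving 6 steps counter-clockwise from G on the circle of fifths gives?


Reasoning:
Each counter-clockwise step moves down a perfect 5th (= up a perfect 4th)
From G: G → C → F → Bb → Eb → Ab → Db
= Db


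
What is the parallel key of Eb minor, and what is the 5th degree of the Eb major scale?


Parallel keys share the same tonic but differ in mode
Eb minor → parallel is Eb major
Eb major scale: Eb F G Ab Bb C D
= Eb major; 5th degree = Bb


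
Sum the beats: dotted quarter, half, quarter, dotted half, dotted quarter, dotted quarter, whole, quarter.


Let's work it out.
Beat values:
  dotted quarter = 1.5 beats
  half = 2 beats
  quarter = 1 beat
  dotted half = 3 beats
  dotted quarter = 1.5 beats
  dotted quarter = 1.5 beats
  whole = 4 beats
  quarter = 1 beat
Sum = 1.5 + 2 + 1 + 3 + 1.5 + 1.5 + 4 + 1
= 15.5 beats


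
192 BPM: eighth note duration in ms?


Solution.
One quarter-note beat = 60000 / BPM = 60000 / 192 ms
Eighth note = 1/2 × quarter note
Duration = 1/2 × 60000 / 192 = 30000 / 192
= 156.2 ms


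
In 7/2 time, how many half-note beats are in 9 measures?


Solution.
Time signature 7/2: the bottom number 2 means the half note gets one count
The top number 7 means 7 half-note beats per measure
Total = 7 × 9 measures
= 63 half-note beats


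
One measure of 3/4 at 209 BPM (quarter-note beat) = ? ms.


Solution.
Quarter-note beat duration = 60000 / 209 ms
Beats per measure (3/4) = 3
One measure = 3 × 60000 / 209 = 180000 / 209 ms
= 861.2 ms


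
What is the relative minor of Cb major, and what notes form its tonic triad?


Reasoning:
The relative minor shares the major's key signature and starts on its 6th degree
6th degree = a major 6th above the tonic; a major 6th above Cb is Ab
→ relative minor of Cb major is Ab minor
Tonic triad of Ab minor = root + minor 3rd + perfect 5th = Ab Cb Eb
= Ab minor; triad = Ab Cb Eb


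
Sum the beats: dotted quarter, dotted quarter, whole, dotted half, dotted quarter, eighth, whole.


Beat values:
  dotted quarter = 1.5 beats
  dotted quarter = 1.5 beats
  whole = 4 beats
  dotted half = 3 beats
  dotted quarter = 1.5 beats
  eighth = 0.5 beats
  whole = 4 beats
Sum = 1.5 + 1.5 + 4 + 3 + 1.5 + 0.5 + 4
= 16 beats


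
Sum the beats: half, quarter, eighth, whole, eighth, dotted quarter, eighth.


Reasoning:
Beat values:
  half = 2 beats
  quarter = 1 beat
  eighth = 0.5 beats
  whole = 4 beats
  eighth = 0.5 beats
  dotted quarter = 1.5 beats
  eighth = 0.5 beats
Sum = 2 + 1 + 0.5 + 4 + 0.5 + 1.5 + 0.5
= 10 beats


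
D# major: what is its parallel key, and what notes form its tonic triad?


Let's work it out.
Parallel keys share the same tonic but differ in mode
D# major → parallel is D# minor
Tonic triad of D# minor = D# F# A#
= D# minor; triad = D# F# A#


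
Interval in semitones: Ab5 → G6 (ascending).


Solution.
Absolute semitone position = octave×12 + chromatic position
Ab5: 5×12 + 8 = 68
G6: 6×12 + 7 = 79
Difference = 79 - 68 = 11
= 11 semitones


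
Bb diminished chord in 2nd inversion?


Solution.
Root position: Bb Db Fb
2nd inversion: move root and 3rd up an octave
Bass note: Fb
Notes (bottom to top) = Fb Bb Db


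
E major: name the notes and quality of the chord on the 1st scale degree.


Reasoning:
E major scale: E F# G# A B C# D#
Diatonic triad on degree 1 stacks scale notes 1, 3, 5: E G# B
E→G# = 4 semitones; E→B = 7 semitones → major triad
= E G# B (major)


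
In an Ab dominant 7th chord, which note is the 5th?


Solution.
Dominant 7th chord = root + major 3rd + perfect 5th + minor 7th
Seventh chords stack in thirds, so the letter names are A-C-E-G
Root: Ab
Major 3rd above Ab: C
Perfect 5th above Ab: Eb
Minor 7th above Ab: Gb
The 5th = Eb


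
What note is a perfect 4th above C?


Reasoning:
A 4th spans 4 letter names, so from C we land on F
A perfect 4th = 5 semitones above C
Spell F at that pitch: F
= F


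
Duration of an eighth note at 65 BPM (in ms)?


Step by step:
One quarter-note beat = 60000 / BPM = 60000 / 65 ms
Eighth note = 1/2 × quarter note
Duration = 1/2 × 60000 / 65 = 30000 / 65
= 461.5 ms


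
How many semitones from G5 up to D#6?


Working:
Absolute semitone position = octave×12 + chromatic position
G5: 5×12 + 7 = 67
D#6: 6×12 + 3 = 75
Difference = 75 - 67 = 8
= 8 semitones


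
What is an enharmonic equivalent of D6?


Solution.
Enharmonic notes sound the same pitch but are spelled with different letter names
D and Ebb name the same pitch class
= Ebb6


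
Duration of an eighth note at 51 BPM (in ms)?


One quarter-note beat = 60000 / BPM = 60000 / 51 ms
Eighth note = 1/2 × quarter note
Duration = 1/2 × 60000 / 51 = 30000 / 51
= 588.2 ms


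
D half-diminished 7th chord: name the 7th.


Reasoning:
Half-diminished 7th chord = root + minor 3rd + diminished 5th + minor 7th
Seventh chords stack in thirds, so the letter names are D-F-A-C
Root: D
Minor 3rd above D: F
Diminished 5th above D: Ab
Minor 7th above D: C
The 7th = C


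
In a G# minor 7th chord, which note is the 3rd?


Let's work it out.
Minor 7th chord = root + minor 3rd + perfect 5th + minor 7th
Seventh chords stack in thirds, so the letter names are G-B-D-F
Root: G#
Minor 3rd above G#: B
Perfect 5th above G#: D#
Minor 7th above G#: F#
The 3rd = B


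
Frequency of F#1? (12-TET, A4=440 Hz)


Step by step:
f = 440 × 2^(n/12) where n = semitones from A4
F#1: -39 semitones from A4
f = 440 × 2^(-39/12)
f = 46.25 Hz


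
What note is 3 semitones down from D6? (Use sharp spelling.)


Solution.
D6: chromatic position 2 in octave 6 → absolute = 6×12 + 2 = 74
Transpose down 3: 74 - 3 = 71
71 = 5×12 + 11 → B in octave 5
Result = B5


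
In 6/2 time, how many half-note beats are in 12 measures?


Step by step:
Time signature 6/2: the bottom number 2 means the half note gets one count
The top number 6 means 6 half-note beats per measure
Total = 6 × 12 measures
= 72 half-note beats


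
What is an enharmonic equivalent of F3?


Enharmonic notes sound the same pitch but are spelled with different letter names
F and E# name the same pitch class
= E#3


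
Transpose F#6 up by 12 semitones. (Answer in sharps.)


Solution.
F#6: chromatic position 6 in octave 6 → absolute = 6×12 + 6 = 78
Transpose up 12: 78 + 12 = 90
90 = 7×12 + 6 → F# in octave 7
Result = F#7


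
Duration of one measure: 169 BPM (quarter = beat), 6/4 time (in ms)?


Step by step:
Quarter-note beat duration = 60000 / 169 ms
Beats per measure (6/4) = 6
One measure = 6 × 60000 / 169 = 360000 / 169 ms
= 2130.2 ms


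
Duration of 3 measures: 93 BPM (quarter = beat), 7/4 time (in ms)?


Quarter-note beat duration = 60000 / 93 ms
Beats per measure (7/4) = 7
One measure = 7 × 60000 / 93 = 420000 / 93 ms
3 measures = 3 × 420000 / 93 = 1260000 / 93
= 13548.4 ms


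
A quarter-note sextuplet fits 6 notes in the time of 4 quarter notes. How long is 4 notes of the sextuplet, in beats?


Working:
Sextuplet: 6 notes occupy the space of 4 quarter notes
Space = 4 × 1 = 4 beats
Each sextuplet note = 4 / 6 = 2/3 beats
4 notes = 4 × 2/3 = 8/3
= 8/3 beats


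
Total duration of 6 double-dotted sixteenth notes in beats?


Let's work it out.
Base sixteenth note = 1/4 beats
Dot 1 adds half the previous value: +1/8
Dot 2 adds half the previous value: +1/16
One double-dotted sixteenth = 1/4 + 1/8 + 1/16 = 7/16
6 of them = 6 × 7/16 = 21/8
= 21/8 beats


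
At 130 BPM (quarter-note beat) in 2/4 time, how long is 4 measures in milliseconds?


Working:
Quarter-note beat duration = 60000 / 130 ms
Beats per measure (2/4) = 2
One measure = 2 × 60000 / 130 = 120000 / 130 ms
4 measures = 4 × 120000 / 130 = 480000 / 130
= 3692.3 ms


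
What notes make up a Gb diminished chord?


Diminished triad = root + minor 3rd (3 semitones) + diminished 5th (6 semitones)
A triad on Gb stacks thirds, so the chord tones use letter names G-B-D
Root: Gb
Minor 3rd above Gb: Bbb
Diminished 5th above Gb: Dbb
Chord = Gb Bbb Dbb


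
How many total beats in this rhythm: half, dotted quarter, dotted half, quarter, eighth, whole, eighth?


Solution.
Beat values:
  half = 2 beats
  dotted quarter = 1.5 beats
  dotted half = 3 beats
  quarter = 1 beat
  eighth = 0.5 beats
  whole = 4 beats
  eighth = 0.5 beats
Sum = 2 + 1.5 + 3 + 1 + 0.5 + 4 + 0.5
= 12.5 beats


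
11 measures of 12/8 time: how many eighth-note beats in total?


Time signature 12/8: the bottom number 8 means the eighth note gets one count
The top number 12 means 12 eighth-note beats per measure
Total = 12 × 11 measures
= 132 eighth-note beats


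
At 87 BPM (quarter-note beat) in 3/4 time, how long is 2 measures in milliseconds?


Reasoning:
Quarter-note beat duration = 60000 / 87 ms
Beats per measure (3/4) = 3
One measure = 3 × 60000 / 87 = 180000 / 87 ms
2 measures = 2 × 180000 / 87 = 360000 / 87
= 4137.9 ms


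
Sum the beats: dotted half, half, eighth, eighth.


Step by step:
Beat values:
  dotted half = 3 beats
  half = 2 beats
  eighth = 0.5 beats
  eighth = 0.5 beats
Sum = 3 + 2 + 0.5 + 0.5
= 6 beats


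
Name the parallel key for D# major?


Working:
Parallel keys share the same tonic but differ in mode
D# major → parallel is D# minor
= D# minor


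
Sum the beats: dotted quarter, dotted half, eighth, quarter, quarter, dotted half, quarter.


Working:
Beat values:
  dotted quarter = 1.5 beats
  dotted half = 3 beats
  eighth = 0.5 beats
  quarter = 1 beat
  quarter = 1 beat
  dotted half = 3 beats
  quarter = 1 beat
Sum = 1.5 + 3 + 0.5 + 1 + 1 + 3 + 1
= 11 beats


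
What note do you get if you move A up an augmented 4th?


Solution.
augmented 4th: 4 letter names, 6 semitones
Letter: A + 3 → D
Pitch: A + 6 semitones, spelled as a D → D#
= D#


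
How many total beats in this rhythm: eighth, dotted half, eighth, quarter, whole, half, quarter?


Beat values:
  eighth = 0.5 beats
  dotted half = 3 beats
  eighth = 0.5 beats
  quarter = 1 beat
  whole = 4 beats
  half = 2 beats
  quarter = 1 beat
Sum = 0.5 + 3 + 0.5 + 1 + 4 + 2 + 1
= 12 beats


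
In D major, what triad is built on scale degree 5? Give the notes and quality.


Let's work it out.
D major scale: D E F# G A B C#
Diatonic triad on degree 5 stacks scale notes 5, 7, 2: A C# E
A→C# = 4 semitones; A→E = 7 semitones → major triad
= A C# E (major)


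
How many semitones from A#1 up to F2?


Absolute semitone position = octave×12 + chromatic position
A#1: 1×12 + 10 = 22
F2: 2×12 + 5 = 29
Difference = 29 - 22 = 7
= 7 semitones


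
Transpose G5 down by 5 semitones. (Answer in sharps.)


Step by step:
G5: chromatic position 7 in octave 5 → absolute = 5×12 + 7 = 67
Transpose down 5: 67 - 5 = 62
62 = 5×12 + 2 → D in octave 5
Result = D5


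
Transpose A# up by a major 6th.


major 6th: 6 letter names, 9 semitones
Letter: A + 5 → F
Pitch: A# + 9 semitones, spelled as an F → F##
= F##


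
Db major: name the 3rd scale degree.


Solution.
Major scale pattern: W-W-H-W-W-W-H (2-2-1-2-2-2-1 semitones)
Starting from Db:
  Db + 2 semitones → Eb
  Eb + 2 semitones → F
  F + 1 semitone → Gb
  Gb + 2 semitones → Ab
  Ab + 2 semitones → Bb
  Bb + 2 semitones → C
  C + 1 semitone → Db
Scale: Db Eb F Gb Ab Bb C
Degree 3 = F


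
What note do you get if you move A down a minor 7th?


minor 7th: 7 letter names, 10 semitones
Letter: A - 6 → B
Pitch: A - 10 semitones, spelled as a B → B
= B


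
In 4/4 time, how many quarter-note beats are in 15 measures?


Step by step:
Time signature 4/4: the bottom number 4 means the quarter note gets one count
The top number 4 means 4 quarter-note beats per measure
Total = 4 × 15 measures
= 60 quarter-note beats


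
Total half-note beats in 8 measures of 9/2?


Working:
Time signature 9/2: the bottom number 2 means the half note gets one count
The top number 9 means 9 half-note beats per measure
Total = 9 × 8 measures
= 72 half-note beats


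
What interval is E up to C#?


Reasoning:
Letter names: E → C spans 6 letter names → a 6th
Semitones: E → C# = 9 half-steps
A 6th of 9 semitones is a major 6th
= major 6th


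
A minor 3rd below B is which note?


Reasoning:
A 3rd spans 3 letter names, so from B we land on G
A minor 3rd = 3 semitones below B
Spell G at that pitch: G#
= G#


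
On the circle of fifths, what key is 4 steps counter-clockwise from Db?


Reasoning:
Each counter-clockwise step moves down a perfect 5th (= up a perfect 4th)
From Db: Db → F#/Gb → B → E → A
= A


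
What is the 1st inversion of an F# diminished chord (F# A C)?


Root position: F# A C
1st inversion: move root up an octave
Bass note: A
Notes (bottom to top) = A C F#


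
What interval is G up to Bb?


Step by step:
Letter names: G → B spans 3 letter names → a 3rd
Semitones: G → Bb = 3 half-steps
A 3rd of 3 semitones is a minor 3rd
= minor 3rd


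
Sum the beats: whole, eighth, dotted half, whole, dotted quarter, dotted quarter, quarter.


Reasoning:
Beat values:
  whole = 4 beats
  eighth = 0.5 beats
  dotted half = 3 beats
  whole = 4 beats
  dotted quarter = 1.5 beats
  dotted quarter = 1.5 beats
  quarter = 1 beat
Sum = 4 + 0.5 + 3 + 4 + 1.5 + 1.5 + 1
= 15.5 beats


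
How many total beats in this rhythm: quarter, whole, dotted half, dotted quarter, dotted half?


Solution.
Beat values:
  quarter = 1 beat
  whole = 4 beats
  dotted half = 3 beats
  dotted quarter = 1.5 beats
  dotted half = 3 beats
Sum = 1 + 4 + 3 + 1.5 + 3
= 12.5 beats


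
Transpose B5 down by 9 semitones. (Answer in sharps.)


Solution.
B5: chromatic position 11 in octave 5 → absolute = 5×12 + 11 = 71
Transpose down 9: 71 - 9 = 62
62 = 5×12 + 2 → D in octave 5
Result = D5


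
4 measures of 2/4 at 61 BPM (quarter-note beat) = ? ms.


Reasoning:
Quarter-note beat duration = 60000 / 61 ms
Beats per measure (2/4) = 2
One measure = 2 × 60000 / 61 = 120000 / 61 ms
4 measures = 4 × 120000 / 61 = 480000 / 61
= 7868.9 ms


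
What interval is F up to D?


Working:
Letter names: F → D spans 6 letter names → a 6th
Semitones: F → D = 9 half-steps
A 6th of 9 semitones is a major 6th
= major 6th


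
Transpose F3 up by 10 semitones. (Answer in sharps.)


Working:
F3: chromatic position 5 in octave 3 → absolute = 3×12 + 5 = 41
Transpose up 10: 41 + 10 = 51
51 = 4×12 + 3 → D# in octave 4
Result = D#4


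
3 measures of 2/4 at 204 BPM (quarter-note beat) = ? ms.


Reasoning:
Quarter-note beat duration = 60000 / 204 ms
Beats per measure (2/4) = 2
One measure = 2 × 60000 / 204 = 120000 / 204 ms
3 measures = 3 × 120000 / 204 = 360000 / 204
= 1764.7 ms


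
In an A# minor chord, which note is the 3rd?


Minor triad = root + minor 3rd (3 semitones) + perfect 5th (7 semitones)
A triad on A# stacks thirds, so the chord tones use letter names A-C-E
Root: A#
Minor 3rd above A#: C#
Perfect 5th above A#: E#
The 3rd = C#


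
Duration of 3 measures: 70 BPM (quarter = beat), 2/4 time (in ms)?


Let's work it out.
Quarter-note beat duration = 60000 / 70 ms
Beats per measure (2/4) = 2
One measure = 2 × 60000 / 70 = 120000 / 70 ms
3 measures = 3 × 120000 / 70 = 360000 / 70
= 5142.9 ms


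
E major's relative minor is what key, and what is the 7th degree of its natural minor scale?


Solution.
The relative minor shares the major's key signature and starts on its 6th degree
6th degree = a major 6th above the tonic; a major 6th above E is C#
→ relative minor of E major is C# minor
C# natural minor scale: C# D# E F# G# A B
= C# minor; 7th degree = B


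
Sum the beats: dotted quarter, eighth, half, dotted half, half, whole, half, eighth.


Step by step:
Beat values:
  dotted quarter = 1.5 beats
  eighth = 0.5 beats
  half = 2 beats
  dotted half = 3 beats
  half = 2 beats
  whole = 4 beats
  half = 2 beats
  eighth = 0.5 beats
Sum = 1.5 + 0.5 + 2 + 3 + 2 + 4 + 2 + 0.5
= 15.5 beats


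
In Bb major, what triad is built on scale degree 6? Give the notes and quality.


Working:
Bb major scale: Bb C D Eb F G A
Diatonic triad on degree 6 stacks scale notes 6, 1, 3: G Bb D
G→Bb = 3 semitones; G→D = 7 semitones → minor triad
= G Bb D (minor)


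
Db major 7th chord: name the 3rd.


Major 7th chord = root + major 3rd + perfect 5th + major 7th
Seventh chords stack in thirds, so the letter names are D-F-A-C
Root: Db
Major 3rd above Db: F
Perfect 5th above Db: Ab
Major 7th above Db: C
The 3rd = F


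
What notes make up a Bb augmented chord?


Solution.
Augmented triad = root + major 3rd (4 semitones) + augmented 5th (8 semitones)
A triad on Bb stacks thirds, so the chord tones use letter names B-D-F
Root: Bb
Major 3rd above Bb: D
Augmented 5th above Bb: F#
Chord = Bb D F#


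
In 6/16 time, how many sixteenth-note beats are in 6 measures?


Step by step:
Time signature 6/16: the bottom number 16 means the sixteenth note gets one count
The top number 6 means 6 sixteenth-note beats per measure
Total = 6 × 6 measures
= 36 sixteenth-note beats


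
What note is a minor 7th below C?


A 7th spans 7 letter names, so from C we land on D
A minor 7th = 10 semitones below C
Spell D at that pitch: D
= D


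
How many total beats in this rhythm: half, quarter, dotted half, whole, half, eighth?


Reasoning:
Beat values:
  half = 2 beats
  quarter = 1 beat
  dotted half = 3 beats
  whole = 4 beats
  half = 2 beats
  eighth = 0.5 beats
Sum = 2 + 1 + 3 + 4 + 2 + 0.5
= 12.5 beats


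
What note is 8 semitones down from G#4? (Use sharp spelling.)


Step by step:
G#4: chromatic position 8 in octave 4 → absolute = 4×12 + 8 = 56
Transpose down 8: 56 - 8 = 48
48 = 4×12 + 0 → C in octave 4
Result = C4


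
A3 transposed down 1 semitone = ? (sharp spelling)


Working:
A3: chromatic position 9 in octave 3 → absolute = 3×12 + 9 = 45
Transpose down 1: 45 - 1 = 44
44 = 3×12 + 8 → G# in octave 3
Result = G#3


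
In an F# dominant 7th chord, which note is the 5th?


Reasoning:
Dominant 7th chord = root + major 3rd + perfect 5th + minor 7th
Seventh chords stack in thirds, so the letter names are F-A-C-E
Root: F#
Major 3rd above F#: A#
Perfect 5th above F#: C#
Minor 7th above F#: E
The 5th = C#


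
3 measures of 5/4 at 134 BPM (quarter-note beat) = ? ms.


Solution.
Quarter-note beat duration = 60000 / 134 ms
Beats per measure (5/4) = 5
One measure = 5 × 60000 / 134 = 300000 / 134 ms
3 measures = 3 × 300000 / 134 = 900000 / 134
= 6716.4 ms


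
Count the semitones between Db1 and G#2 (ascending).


Solution.
Absolute semitone position = octave×12 + chromatic position
Db1: 1×12 + 1 = 13
G#2: 2×12 + 8 = 32
Difference = 32 - 13 = 19
= 19 semitones


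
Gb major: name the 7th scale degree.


Major scale pattern: W-W-H-W-W-W-H (2-2-1-2-2-2-1 semitones)
Starting from Gb:
  Gb + 2 semitones → Ab
  Ab + 2 semitones → Bb
  Bb + 1 semitone → Cb
  Cb + 2 semitones → Db
  Db + 2 semitones → Eb
  Eb + 2 semitones → F
  F + 1 semitone → Gb
Scale: Gb Ab Bb Cb Db Eb F
Degree 7 = F


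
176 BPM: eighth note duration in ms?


Step by step:
One quarter-note beat = 60000 / BPM = 60000 / 176 ms
Eighth note = 1/2 × quarter note
Duration = 1/2 × 60000 / 176 = 30000 / 176
= 170.5 ms


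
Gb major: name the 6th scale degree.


Let's work it out.
Major scale pattern: W-W-H-W-W-W-H (2-2-1-2-2-2-1 semitones)
Starting from Gb:
  Gb + 2 semitones → Ab
  Ab + 2 semitones → Bb
  Bb + 1 semitone → Cb
  Cb + 2 semitones → Db
  Db + 2 semitones → Eb
  Eb + 2 semitones → F
  F + 1 semitone → Gb
Scale: Gb Ab Bb Cb Db Eb F
Degree 6 = Eb


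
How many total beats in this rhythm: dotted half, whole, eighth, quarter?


Step by step:
Beat values:
  dotted half = 3 beats
  whole = 4 beats
  eighth = 0.5 beats
  quarter = 1 beat
Sum = 3 + 4 + 0.5 + 1
= 8.5 beats


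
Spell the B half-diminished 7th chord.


Solution.
Half-diminished 7th chord = root + minor 3rd + diminished 5th + minor 7th
Seventh chords stack in thirds, so the letter names are B-D-F-A
Root: B
Minor 3rd above B: D
Diminished 5th above B: F
Minor 7th above B: A
Chord = B D F A


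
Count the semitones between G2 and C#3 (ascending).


Absolute semitone position = octave×12 + chromatic position
G2: 2×12 + 7 = 31
C#3: 3×12 + 1 = 37
Difference = 37 - 31 = 6
= 6 semitones


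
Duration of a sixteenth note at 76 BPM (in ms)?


Step by step:
One quarter-note beat = 60000 / BPM = 60000 / 76 ms
Sixteenth note = 1/4 × quarter note
Duration = 1/4 × 60000 / 76 = 15000 / 76
= 197.4 ms


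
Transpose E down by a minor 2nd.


Step by step:
minor 2nd: 2 letter names, 1 semitones
Letter: E - 1 → D
Pitch: E - 1 semitones, spelled as a D → D#
= D#


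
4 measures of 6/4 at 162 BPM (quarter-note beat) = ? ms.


Quarter-note beat duration = 60000 / 162 ms
Beats per measure (6/4) = 6
One measure = 6 × 60000 / 162 = 360000 / 162 ms
4 measures = 4 × 360000 / 162 = 1440000 / 162
= 8888.9 ms


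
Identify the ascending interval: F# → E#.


Let's work it out.
Letter names: F → E spans 7 letter names → a 7th
Semitones: F# → E# = 11 half-steps
A 7th of 11 semitones is a major 7th
= major 7th


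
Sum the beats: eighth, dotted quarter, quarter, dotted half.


Reasoning:
Beat values:
  eighth = 0.5 beats
  dotted quarter = 1.5 beats
  quarter = 1 beat
  dotted half = 3 beats
Sum = 0.5 + 1.5 + 1 + 3
= 6 beats


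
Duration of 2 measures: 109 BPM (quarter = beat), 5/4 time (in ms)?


Working:
Quarter-note beat duration = 60000 / 109 ms
Beats per measure (5/4) = 5
One measure = 5 × 60000 / 109 = 300000 / 109 ms
2 measures = 2 × 300000 / 109 = 600000 / 109
= 5504.6 ms


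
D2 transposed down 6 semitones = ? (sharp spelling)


Step by step:
D2: chromatic position 2 in octave 2 → absolute = 2×12 + 2 = 26
Transpose down 6: 26 - 6 = 20
20 = 1×12 + 8 → G# in octave 1
Result = G#1


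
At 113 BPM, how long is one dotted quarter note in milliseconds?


One quarter-note beat = 60000 / BPM = 60000 / 113 ms
Dotted quarter note = 3/2 × quarter note
Duration = 3/2 × 60000 / 113 = 90000 / 113
= 796.5 ms


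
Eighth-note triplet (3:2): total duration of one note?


Working:
Triplet: 3 notes occupy the space of 2 eighth notes
Space = 2 × 1/2 = 1 beat
Each triplet note = 1 / 3 = 1/3 beats
= 1/3 beats


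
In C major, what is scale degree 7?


Major scale pattern: W-W-H-W-W-W-H (2-2-1-2-2-2-1 semitones)
Starting from C:
  C + 2 semitones → D
  D + 2 semitones → E
  E + 1 semitone → F
  F + 2 semitones → G
  G + 2 semitones → A
  A + 2 semitones → B
  B + 1 semitone → C
Scale: C D E F G A B
Degree 7 = B


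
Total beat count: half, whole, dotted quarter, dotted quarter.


Reasoning:
Beat values:
  half = 2 beats
  whole = 4 beats
  dotted quarter = 1.5 beats
  dotted quarter = 1.5 beats
Sum = 2 + 4 + 1.5 + 1.5
= 9 beats


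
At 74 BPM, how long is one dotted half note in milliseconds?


Step by step:
One quarter-note beat = 60000 / BPM = 60000 / 74 ms
Dotted half note = 3 × quarter note
Duration = 3 × 60000 / 74 = 180000 / 74
= 2432.4 ms


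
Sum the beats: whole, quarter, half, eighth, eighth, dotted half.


Step by step:
Beat values:
  whole = 4 beats
  quarter = 1 beat
  half = 2 beats
  eighth = 0.5 beats
  eighth = 0.5 beats
  dotted half = 3 beats
Sum = 4 + 1 + 2 + 0.5 + 0.5 + 3
= 11 beats


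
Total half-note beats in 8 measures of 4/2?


Let's work it out.
Time signature 4/2: the bottom number 2 means the half note gets one count
The top number 4 means 4 half-note beats per measure
Total = 4 × 8 measures
= 32 half-note beats


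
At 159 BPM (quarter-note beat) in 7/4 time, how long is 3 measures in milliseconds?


Quarter-note beat duration = 60000 / 159 ms
Beats per measure (7/4) = 7
One measure = 7 × 60000 / 159 = 420000 / 159 ms
3 measures = 3 × 420000 / 159 = 1260000 / 159
= 7924.5 ms


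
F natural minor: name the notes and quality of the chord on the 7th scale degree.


Reasoning:
F natural minor scale: F G Ab Bb C Db Eb
Diatonic triad on degree 7 stacks scale notes 7, 2, 4: Eb G Bb
Eb→G = 4 semitones; Eb→Bb = 7 semitones → major triad
= Eb G Bb (major)


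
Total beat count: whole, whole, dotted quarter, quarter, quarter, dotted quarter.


Beat values:
  whole = 4 beats
  whole = 4 beats
  dotted quarter = 1.5 beats
  quarter = 1 beat
  quarter = 1 beat
  dotted quarter = 1.5 beats
Sum = 4 + 4 + 1.5 + 1 + 1 + 1.5
= 13 beats


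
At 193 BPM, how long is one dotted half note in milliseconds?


One quarter-note beat = 60000 / BPM = 60000 / 193 ms
Dotted half note = 3 × quarter note
Duration = 3 × 60000 / 193 = 180000 / 193
= 932.6 ms


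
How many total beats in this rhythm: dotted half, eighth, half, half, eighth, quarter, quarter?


Beat values:
  dotted half = 3 beats
  eighth = 0.5 beats
  half = 2 beats
  half = 2 beats
  eighth = 0.5 beats
  quarter = 1 beat
  quarter = 1 beat
Sum = 3 + 0.5 + 2 + 2 + 0.5 + 1 + 1
= 10 beats


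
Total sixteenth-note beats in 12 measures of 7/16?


Reasoning:
Time signature 7/16: the bottom number 16 means the sixteenth note gets one count
The top number 7 means 7 sixteenth-note beats per measure
Total = 7 × 12 measures
= 84 sixteenth-note beats


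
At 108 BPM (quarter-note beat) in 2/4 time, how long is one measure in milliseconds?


Quarter-note beat duration = 60000 / 108 ms
Beats per measure (2/4) = 2
One measure = 2 × 60000 / 108 = 120000 / 108 ms
= 1111.1 ms


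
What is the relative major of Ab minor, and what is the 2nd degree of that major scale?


Reasoning:
The relative major shares the key signature and is a minor 3rd above the minor tonic
A minor 3rd above Ab is Cb
→ relative major of Ab minor is Cb major
Cb major scale: Cb Db Eb Fb Gb Ab Bb
= Cb major; 2nd degree = Db


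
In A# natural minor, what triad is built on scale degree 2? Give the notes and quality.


Working:
A# natural minor scale: A# B# C# D# E# F# G#
Diatonic triad on degree 2 stacks scale notes 2, 4, 6: B# D# F#
B#→D# = 3 semitones; B#→F# = 6 semitones → diminished triad
= B# D# F# (diminished)


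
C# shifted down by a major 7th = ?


Let's work it out.
major 7th: 7 letter names, 11 semitones
Letter: C - 6 → D
Pitch: C# - 11 semitones, spelled as a D → D
= D


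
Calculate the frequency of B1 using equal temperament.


Working:
f = 440 × 2^(n/12) where n = semitones from A4
B1: -34 semitones from A4
f = 440 × 2^(-34/12)
f = 61.74 Hz


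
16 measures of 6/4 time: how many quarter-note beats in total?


Time signature 6/4: the bottom number 4 means the quarter note gets one count
The top number 6 means 6 quarter-note beats per measure
Total = 6 × 16 measures
= 96 quarter-note beats


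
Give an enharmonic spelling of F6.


Reasoning:
Enharmonic notes sound the same pitch but are spelled with different letter names
F and E# name the same pitch class
= E#6


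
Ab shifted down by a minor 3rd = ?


Step by step:
minor 3rd: 3 letter names, 3 semitones
Letter: A - 2 → F
Pitch: Ab - 3 semitones, spelled as an F → F
= F


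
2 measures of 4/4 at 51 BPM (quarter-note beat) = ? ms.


Solution.
Quarter-note beat duration = 60000 / 51 ms
Beats per measure (4/4) = 4
One measure = 4 × 60000 / 51 = 240000 / 51 ms
2 measures = 2 × 240000 / 51 = 480000 / 51
= 9411.8 ms


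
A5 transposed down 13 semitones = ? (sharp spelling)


Reasoning:
A5: chromatic position 9 in octave 5 → absolute = 5×12 + 9 = 69
Transpose down 13: 69 - 13 = 56
56 = 4×12 + 8 → G# in octave 4
Result = G#4


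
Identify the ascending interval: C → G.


Reasoning:
Letter names: C → G spans 5 letter names → a 5th
Semitones: C → G = 7 half-steps
A 5th of 7 semitones is a perfect 5th
= perfect 5th


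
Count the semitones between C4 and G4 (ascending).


Reasoning:
Absolute semitone position = octave×12 + chromatic position
C4: 4×12 + 0 = 48
G4: 4×12 + 7 = 55
Difference = 55 - 48 = 7
= 7 semitones


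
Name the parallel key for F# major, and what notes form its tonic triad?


Step by step:
Parallel keys share the same tonic but differ in mode
F# major → parallel is F# minor
Tonic triad of F# minor = F# A C#
= F# minor; triad = F# A C#


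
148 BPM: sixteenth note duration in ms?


One quarter-note beat = 60000 / BPM = 60000 / 148 ms
Sixteenth note = 1/4 × quarter note
Duration = 1/4 × 60000 / 148 = 15000 / 148
= 101.4 ms


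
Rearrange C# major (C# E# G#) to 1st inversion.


Working:
Root position: C# E# G#
1st inversion: move root up an octave
Bass note: E#
Notes (bottom to top) = E# G# C#


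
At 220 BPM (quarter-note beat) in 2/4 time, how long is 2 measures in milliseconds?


Reasoning:
Quarter-note beat duration = 60000 / 220 ms
Beats per measure (2/4) = 2
One measure = 2 × 60000 / 220 = 120000 / 220 ms
2 measures = 2 × 120000 / 220 = 240000 / 220
= 1090.9 ms


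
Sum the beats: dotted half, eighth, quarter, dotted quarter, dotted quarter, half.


Beat values:
  dotted half = 3 beats
  eighth = 0.5 beats
  quarter = 1 beat
  dotted quarter = 1.5 beats
  dotted quarter = 1.5 beats
  half = 2 beats
Sum = 3 + 0.5 + 1 + 1.5 + 1.5 + 2
= 9.5 beats


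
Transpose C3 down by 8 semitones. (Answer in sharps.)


Let's work it out.
C3: chromatic position 0 in octave 3 → absolute = 3×12 + 0 = 36
Transpose down 8: 36 - 8 = 28
28 = 2×12 + 4 → E in octave 2
Result = E2


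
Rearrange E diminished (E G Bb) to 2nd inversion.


Reasoning:
Root position: E G Bb
2nd inversion: move root and 3rd up an octave
Bass note: Bb
Notes (bottom to top) = Bb E G


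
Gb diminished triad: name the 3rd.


Diminished triad = root + minor 3rd (3 semitones) + diminished 5th (6 semitones)
A triad on Gb stacks thirds, so the chord tones use letter names G-B-D
Root: Gb
Minor 3rd above Gb: Bbb
Diminished 5th above Gb: Dbb
The 3rd = Bbb


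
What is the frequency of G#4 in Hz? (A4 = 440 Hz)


f = 440 × 2^(n/12) where n = semitones from A4
G#4: -1 semitones from A4
f = 440 × 2^(-1/12)
f = 415.30 Hz


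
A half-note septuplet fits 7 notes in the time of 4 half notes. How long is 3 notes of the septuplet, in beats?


Step by step:
Septuplet: 7 notes occupy the space of 4 half notes
Space = 4 × 2 = 8 beats
Each septuplet note = 8 / 7 = 8/7 beats
3 notes = 3 × 8/7 = 24/7
= 24/7 beats


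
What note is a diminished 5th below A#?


Working:
A 5th spans 5 letter names, so from A we land on D
A diminished 5th = 6 semitones below A#
Spell D at that pitch: D##
= D##


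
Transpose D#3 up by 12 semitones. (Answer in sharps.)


Working:
D#3: chromatic position 3 in octave 3 → absolute = 3×12 + 3 = 39
Transpose up 12: 39 + 12 = 51
51 = 4×12 + 3 → D# in octave 4
Result = D#4


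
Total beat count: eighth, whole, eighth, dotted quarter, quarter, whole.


Step by step:
Beat values:
  eighth = 0.5 beats
  whole = 4 beats
  eighth = 0.5 beats
  dotted quarter = 1.5 beats
  quarter = 1 beat
  whole = 4 beats
Sum = 0.5 + 4 + 0.5 + 1.5 + 1 + 4
= 11.5 beats


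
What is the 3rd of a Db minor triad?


Solution.
Minor triad = root + minor 3rd (3 semitones) + perfect 5th (7 semitones)
A triad on Db stacks thirds, so the chord tones use letter names D-F-A
Root: Db
Minor 3rd above Db: Fb
Perfect 5th above Db: Ab
The 3rd = Fb


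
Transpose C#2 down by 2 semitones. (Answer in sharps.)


C#2: chromatic position 1 in octave 2 → absolute = 2×12 + 1 = 25
Transpose down 2: 25 - 2 = 23
23 = 1×12 + 11 → B in octave 1
Result = B1


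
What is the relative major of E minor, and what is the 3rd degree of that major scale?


Working:
The relative major shares the key signature and is a minor 3rd above the minor tonic
A minor 3rd above E is G
→ relative major of E minor is G major
G major scale: G A B C D E F#
= G major; 3rd degree = B


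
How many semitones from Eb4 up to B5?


Absolute semitone position = octave×12 + chromatic position
Eb4: 4×12 + 3 = 51
B5: 5×12 + 11 = 71
Difference = 71 - 51 = 20
= 20 semitones


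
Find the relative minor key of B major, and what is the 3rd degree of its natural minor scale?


Solution.
The relative minor shares the major's key signature and starts on its 6th degree
6th degree = a major 6th above the tonic; a major 6th above B is G#
→ relative minor of B major is G# minor
G# natural minor scale: G# A# B C# D# E F#
= G# minor; 3rd degree = B


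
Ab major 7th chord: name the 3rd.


Working:
Major 7th chord = root + major 3rd + perfect 5th + major 7th
Seventh chords stack in thirds, so the letter names are A-C-E-G
Root: Ab
Major 3rd above Ab: C
Perfect 5th above Ab: Eb
Major 7th above Ab: G
The 3rd = C


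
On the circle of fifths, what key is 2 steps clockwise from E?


Each clockwise step on the circle of fifths moves up a perfect 5th
From E: E → B → F#/Gb
= F#/Gb
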